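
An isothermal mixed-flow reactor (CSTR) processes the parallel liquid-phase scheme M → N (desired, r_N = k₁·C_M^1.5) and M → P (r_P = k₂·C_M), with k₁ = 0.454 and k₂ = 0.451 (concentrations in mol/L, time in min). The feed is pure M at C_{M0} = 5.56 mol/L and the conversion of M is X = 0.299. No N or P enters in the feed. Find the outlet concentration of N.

Exit C_M = C_{M0}(1−X) = 5.56×0.701 = 3.898 mol/L.
A CSTR operates uniformly at the exit composition, giving r_N = 3.493 and r_P = 1.758 (each k·C_M^n at C_M = 3.898).
Fraction of consumed M going to N: r_N/(r_N+r_P) = 0.6653.
C_N = 0.6653·C_{M0}·X = 0.6653×5.56×0.299 = 1.11 mol/L.

1.11 mol/L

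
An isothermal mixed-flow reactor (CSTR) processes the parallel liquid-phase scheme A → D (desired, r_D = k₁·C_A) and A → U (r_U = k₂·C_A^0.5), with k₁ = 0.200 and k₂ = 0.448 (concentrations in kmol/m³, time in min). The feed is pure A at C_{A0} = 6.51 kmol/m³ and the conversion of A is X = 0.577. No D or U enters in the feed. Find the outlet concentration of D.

1.60 kmol/m³

Exit C_A = C_{A0}(1−X) = 6.51×0.423 = 2.754 kmol/m³.
In a CSTR the entire volume is at exit conditions, so r_D = 0.200×2.754 = 0.5507 and r_U = 0.448×2.754^0.5 = 0.7434.
Fraction of consumed A going to D: r_D/(r_D+r_U) = 0.4256.
C_D = 0.4256·C_{A0}·X = 0.4256×6.51×0.577 = 1.60 kmol/m³.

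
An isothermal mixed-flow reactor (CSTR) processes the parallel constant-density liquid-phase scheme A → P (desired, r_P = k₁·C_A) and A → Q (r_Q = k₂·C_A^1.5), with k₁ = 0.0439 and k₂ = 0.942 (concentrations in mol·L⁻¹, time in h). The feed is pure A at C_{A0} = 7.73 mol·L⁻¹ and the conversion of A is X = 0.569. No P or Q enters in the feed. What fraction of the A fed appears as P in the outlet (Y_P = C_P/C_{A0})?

Exit C_A = C_{A0}(1−X) = 7.73×0.431 = 3.332 mol·L⁻¹.
Rates in a CSTR are evaluated at the outlet concentration: r_P = 0.0439×3.332 = 0.1463, r_Q = 0.942×3.332^1.5 = 5.728.
Fraction of consumed A going to P: r_P/(r_P+r_Q) = 0.02490.
C_P = 0.02490·C_{A0}·X = 0.02490×7.73×0.569 = 0.110 mol·L⁻¹; Y_P = C_P/C_{A0} = 0.0142.

0.0142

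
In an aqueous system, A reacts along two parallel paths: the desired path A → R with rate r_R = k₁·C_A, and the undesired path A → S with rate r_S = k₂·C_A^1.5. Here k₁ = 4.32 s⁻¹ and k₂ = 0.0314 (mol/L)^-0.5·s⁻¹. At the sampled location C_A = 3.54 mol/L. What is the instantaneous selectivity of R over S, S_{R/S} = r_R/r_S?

73.1

S_{R/S} = r_R/r_S = (k₁·C_A)/(k₂·C_A^1.5) = (k₁/k₂)·C_A^-0.5.
= (4.32×3.540) / (0.0314×3.540^1.5) = 15.29/0.2091 = 73.1.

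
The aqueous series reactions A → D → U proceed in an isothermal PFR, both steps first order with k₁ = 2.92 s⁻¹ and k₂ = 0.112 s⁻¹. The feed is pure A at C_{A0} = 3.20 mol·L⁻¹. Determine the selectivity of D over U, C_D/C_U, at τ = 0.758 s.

17.1

For first-order series with pure A initially, C_D(τ) = k₁C_{A0}/(k₂−k₁)·(e^(−k₁τ) − e^(−k₂τ)).
e^(−k₁τ) = e^(−2.92×0.758) = e^(−2.213) = 0.1093; e^(−k₂τ) = e^(−0.08490) = 0.9186.
C_D = 2.92×3.20/(0.112−2.92) × (0.1093−0.9186) = (-3.328)×(-0.8093) = 2.693 mol·L⁻¹.
C_A = C_{A0}e^(−k₁τ) = 0.3499 mol·L⁻¹, so C_U = C_{A0}−C_A−C_D = 0.1572 mol·L⁻¹; C_D/C_U = 17.1.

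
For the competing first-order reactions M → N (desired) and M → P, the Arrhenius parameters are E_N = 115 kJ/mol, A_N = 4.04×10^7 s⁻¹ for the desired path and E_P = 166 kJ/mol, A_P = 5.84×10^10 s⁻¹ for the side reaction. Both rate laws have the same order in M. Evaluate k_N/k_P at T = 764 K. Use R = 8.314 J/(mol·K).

2.12

Since both paths have the same order in M, the concentration cancels and S_{N/P} = k_N/k_P = (A_N/A_P)·exp[(E_P−E_N)/(RT)].
(E_P−E_N)/(RT) = (166−115)×10³/(8.314×764) = 51000/6352 = 8.029.
k_N/k_P = (4.04×10^7/5.84×10^10)·exp(8.029) = 6.918×10^-4 × 3069 = 2.12.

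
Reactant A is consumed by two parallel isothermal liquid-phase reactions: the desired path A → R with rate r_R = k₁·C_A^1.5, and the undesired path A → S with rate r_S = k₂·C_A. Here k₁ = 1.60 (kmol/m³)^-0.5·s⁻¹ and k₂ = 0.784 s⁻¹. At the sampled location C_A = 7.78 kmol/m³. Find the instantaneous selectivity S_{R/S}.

S_{R/S} = r_R/r_S = (k₁·C_A^1.5)/(k₂·C_A) = (k₁/k₂)·C_A^0.5.
= (1.60×7.780^1.5) / (0.784×7.780) = 34.72/6.100 = 5.69.
Since the desired path is higher order in A, keeping C_A high (PFR or concentrated feed) favours R.

5.69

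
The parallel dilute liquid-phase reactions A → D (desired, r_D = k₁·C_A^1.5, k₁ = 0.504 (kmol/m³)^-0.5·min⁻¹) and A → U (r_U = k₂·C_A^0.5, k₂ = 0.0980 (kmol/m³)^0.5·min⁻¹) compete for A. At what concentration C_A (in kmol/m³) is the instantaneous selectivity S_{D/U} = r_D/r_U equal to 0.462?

S_{D/U} = (k₁/k₂)·C_A ⇒ C_A = S·k₂/k₁.
= 0.462×0.0980/0.504 = 0.0898 kmol/m³.

0.0898 kmol/m³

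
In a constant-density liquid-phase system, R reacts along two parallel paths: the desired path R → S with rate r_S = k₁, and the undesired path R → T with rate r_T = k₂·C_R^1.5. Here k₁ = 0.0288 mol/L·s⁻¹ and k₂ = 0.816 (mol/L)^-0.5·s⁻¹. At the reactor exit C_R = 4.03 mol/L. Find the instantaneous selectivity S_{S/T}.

S_{S/T} = r_S/r_T = (k₁)/(k₂·C_R^1.5) = (k₁/k₂)·C_R^-1.5.
= (0.0288) / (0.816×4.030^1.5) = 0.02880/6.602 = 0.00436.
The undesired path is higher order in R, so low C_R (CSTR or dilute feed) favours S.

0.00436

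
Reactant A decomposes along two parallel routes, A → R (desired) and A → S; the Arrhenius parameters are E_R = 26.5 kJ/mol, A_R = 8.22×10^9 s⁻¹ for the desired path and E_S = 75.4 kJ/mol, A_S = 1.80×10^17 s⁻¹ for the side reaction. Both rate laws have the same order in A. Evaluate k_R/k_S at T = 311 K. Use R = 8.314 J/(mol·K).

k_R/k_S = (A_R/A_S)·exp[−(E_R−E_S)/(RT)] = (A_R/A_S)·exp[(E_S−E_R)/(RT)].
(E_S−E_R)/(RT) = (75.4−26.5)×10³/(8.314×311) = 48900/2586 = 18.91.
k_R/k_S = (8.22×10^9/1.80×10^17)·exp(18.91) = 4.567×10^-8 × 1.635×10^8 = 7.46.
Since E_R < E_S, lowering the temperature improves selectivity toward R.

7.46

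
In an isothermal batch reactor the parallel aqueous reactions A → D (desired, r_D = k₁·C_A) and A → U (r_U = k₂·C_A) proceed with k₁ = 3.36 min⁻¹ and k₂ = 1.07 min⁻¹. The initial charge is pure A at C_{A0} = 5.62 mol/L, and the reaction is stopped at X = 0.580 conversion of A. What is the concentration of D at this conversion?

C_A = C_{A0}(1−X) = 2.360 mol/L.
Both paths are first order in A, so the instantaneous fraction to D is constant: dC_D/d(−C_A) = k₁/(k₁+k₂) = 0.7585.
C_D = 0.7585·(C_{A0}−C_A) = 0.7585×3.260 = 2.47 mol/L.

2.47 mol/L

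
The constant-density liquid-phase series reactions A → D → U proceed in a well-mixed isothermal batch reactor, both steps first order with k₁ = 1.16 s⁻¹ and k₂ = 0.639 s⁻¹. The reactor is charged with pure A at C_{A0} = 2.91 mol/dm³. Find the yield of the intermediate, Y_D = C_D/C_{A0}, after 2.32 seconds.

The intermediate concentration in a first-order A→B→C sequence is C_D = k₁C_{A0}(e^(−k₁t) − e^(−k₂t))/(k₂−k₁).
e^(−k₁t) = e^(−1.16×2.32) = e^(−2.691) = 0.06780; e^(−k₂t) = e^(−1.482) = 0.2271.
C_D = 1.16×2.91/(0.639−1.16) × (0.06780−0.2271) = (-6.479)×(-0.1593) = 1.032 mol/dm³.
Y_D = C_D/C_{A0} = 1.032/2.91 = 0.355.

0.355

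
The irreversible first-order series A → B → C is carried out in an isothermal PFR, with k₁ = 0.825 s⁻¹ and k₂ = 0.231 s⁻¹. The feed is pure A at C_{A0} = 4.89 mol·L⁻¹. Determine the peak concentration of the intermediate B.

For a first-order series the maximum intermediate yield is C_{B,max}/C_{A0} = (k₁/k₂)^[k₂/(k₂−k₁)].
= (0.825/0.231)^(0.231/(0.231−0.825)) = (3.571)^(-0.3889) = 0.6095.
C_{B,max} = 0.6095×4.89 = 2.98 mol·L⁻¹.

2.98 mol·L⁻¹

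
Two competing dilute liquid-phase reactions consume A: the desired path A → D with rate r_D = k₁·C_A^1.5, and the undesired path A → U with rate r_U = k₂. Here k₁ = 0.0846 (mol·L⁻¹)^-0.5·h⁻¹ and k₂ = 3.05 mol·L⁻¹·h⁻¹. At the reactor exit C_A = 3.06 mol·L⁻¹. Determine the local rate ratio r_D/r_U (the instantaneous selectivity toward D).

S_{D/U} = r_D/r_U = (k₁·C_A^1.5)/(k₂) = (k₁/k₂)·C_A^1.5.
= (0.0846×3.060^1.5) / (3.05) = 0.4528/3.050 = 0.148.

0.148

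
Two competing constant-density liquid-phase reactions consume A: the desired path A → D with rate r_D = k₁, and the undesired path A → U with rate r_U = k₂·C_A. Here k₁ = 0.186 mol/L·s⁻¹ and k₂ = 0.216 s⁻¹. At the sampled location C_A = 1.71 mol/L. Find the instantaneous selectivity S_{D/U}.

S_{D/U} = r_D/r_U = (k₁)/(k₂·C_A) = (k₁/k₂)·C_A⁻¹.
= (0.186) / (0.216×1.710) = 0.1860/0.3694 = 0.504.
The undesired path is higher order in A, so low C_A (CSTR or dilute feed) favours D.

0.504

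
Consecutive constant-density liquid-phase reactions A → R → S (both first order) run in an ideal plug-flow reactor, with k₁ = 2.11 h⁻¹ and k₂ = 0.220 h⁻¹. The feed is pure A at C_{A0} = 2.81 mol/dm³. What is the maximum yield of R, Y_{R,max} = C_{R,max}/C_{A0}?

0.769

At the optimum, C_{R,max}/C_{A0} = (k₁/k₂)^[k₂/(k₂−k₁)].
= (2.11/0.220)^(0.220/(0.220−2.11)) = (9.591)^(-0.1164) = 0.7686.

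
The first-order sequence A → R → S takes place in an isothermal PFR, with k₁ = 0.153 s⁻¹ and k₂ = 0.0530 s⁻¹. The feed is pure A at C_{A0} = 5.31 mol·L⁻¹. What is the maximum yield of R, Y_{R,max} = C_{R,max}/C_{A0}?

Evaluating C_R at τ_opt = ln(k₂/k₁)/(k₂−k₁) gives C_{R,max}/C_{A0} = (k₁/k₂)^[k₂/(k₂−k₁)].
= (0.153/0.0530)^(0.0530/(0.0530−0.153)) = (2.887)^(-0.5300) = 0.5701.

0.570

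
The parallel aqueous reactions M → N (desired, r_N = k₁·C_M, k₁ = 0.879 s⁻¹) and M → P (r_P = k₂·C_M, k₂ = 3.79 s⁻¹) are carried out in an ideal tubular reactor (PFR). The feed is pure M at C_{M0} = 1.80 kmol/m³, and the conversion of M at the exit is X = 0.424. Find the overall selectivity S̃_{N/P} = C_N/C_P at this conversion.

0.232

C_M = C_{M0}(1−X) = 1.037 kmol/m³.
Both paths are first order in M, so the instantaneous fraction to N is constant: dC_N/d(−C_M) = k₁/(k₁+k₂) = 0.1883.
C_N = 0.1883·(C_{M0}−C_M) = 0.1883×0.7632 = 0.144 kmol/m³.
C_P = (C_{M0}−C_M)−C_N = 0.6195 kmol/m³; S̃_{N/P} = 0.1437/0.6195 = 0.232.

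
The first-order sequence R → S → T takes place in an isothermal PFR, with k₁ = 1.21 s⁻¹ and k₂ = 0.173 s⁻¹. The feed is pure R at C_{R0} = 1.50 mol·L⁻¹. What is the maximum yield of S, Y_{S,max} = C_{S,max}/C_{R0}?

0.723

Evaluating C_S at τ_opt = ln(k₂/k₁)/(k₂−k₁) gives C_{S,max}/C_{R0} = (k₁/k₂)^[k₂/(k₂−k₁)].
= (1.21/0.173)^(0.173/(0.173−1.21)) = (6.994)^(-0.1668) = 0.7229.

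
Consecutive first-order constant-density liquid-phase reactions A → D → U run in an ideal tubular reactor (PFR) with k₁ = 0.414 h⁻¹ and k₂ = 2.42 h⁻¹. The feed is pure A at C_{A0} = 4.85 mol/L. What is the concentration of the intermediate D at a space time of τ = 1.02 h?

0.571 mol/L

The intermediate concentration in a first-order A→B→C sequence is C_D = k₁C_{A0}(e^(−k₁τ) − e^(−k₂τ))/(k₂−k₁).
e^(−k₁τ) = e^(−0.414×1.02) = e^(−0.4223) = 0.6556; e^(−k₂τ) = e^(−2.468) = 0.08472.
C_D = 0.414×4.85/(2.42−0.414) × (0.6556−0.08472) = 1.001×0.5708 = 0.5714 mol/L.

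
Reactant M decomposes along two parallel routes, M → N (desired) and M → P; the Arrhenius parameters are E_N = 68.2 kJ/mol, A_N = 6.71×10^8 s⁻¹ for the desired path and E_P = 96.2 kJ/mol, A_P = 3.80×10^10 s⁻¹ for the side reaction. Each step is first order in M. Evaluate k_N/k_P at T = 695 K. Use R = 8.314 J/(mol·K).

2.25

k_N/k_P = (A_N/A_P)·exp[−(E_N−E_P)/(RT)] = (A_N/A_P)·exp[(E_P−E_N)/(RT)].
(E_P−E_N)/(RT) = (96.2−68.2)×10³/(8.314×695) = 28000/5778 = 4.846.
k_N/k_P = (6.71×10^8/3.80×10^10)·exp(4.846) = 0.01766 × 127.2 = 2.25.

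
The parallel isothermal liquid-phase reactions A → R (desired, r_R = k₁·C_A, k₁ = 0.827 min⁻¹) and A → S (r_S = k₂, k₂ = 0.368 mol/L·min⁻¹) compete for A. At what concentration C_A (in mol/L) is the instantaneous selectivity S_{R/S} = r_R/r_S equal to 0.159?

S_{R/S} = (k₁/k₂)·C_A ⇒ C_A = S·k₂/k₁.
= 0.159×0.368/0.827 = 0.0708 mol/L.

0.0708 mol/L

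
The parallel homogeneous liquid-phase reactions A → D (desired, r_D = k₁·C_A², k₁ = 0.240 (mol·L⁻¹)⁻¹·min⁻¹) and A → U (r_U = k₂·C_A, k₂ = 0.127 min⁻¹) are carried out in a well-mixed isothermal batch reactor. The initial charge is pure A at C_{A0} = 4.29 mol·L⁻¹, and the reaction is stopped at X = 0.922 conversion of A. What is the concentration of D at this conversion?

C_A = C_{A0}(1−X) = 0.3346 mol·L⁻¹.
Along a PFR/batch, dC_U/dC_A = −r_U/(r_D+r_U) = −k₂/(k₂+k₁·C_A).
Integrating from C_{A0} to C_A: C_U = (0.127/0.240)·ln[(0.127+0.240·4.29)/(0.127+0.240·0.335)] = 0.5292·ln(1.157/0.2073) = 0.9097 mol·L⁻¹.
Then C_D = (C_{A0}−C_A) − C_U = 3.955 − 0.9097 = 3.046 mol·L⁻¹.

3.05 mol·L⁻¹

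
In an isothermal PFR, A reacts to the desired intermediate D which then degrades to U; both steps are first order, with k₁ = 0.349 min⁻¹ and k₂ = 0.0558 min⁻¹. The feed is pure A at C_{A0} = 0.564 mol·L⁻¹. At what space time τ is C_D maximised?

The intermediate peaks when r₁ = r₂, i.e. k₁e^(−k₁τ) = k₂e^(−k₂τ), giving τ_opt = ln(k₂/k₁)/(k₂−k₁).
= ln(0.0558/0.349)/(0.0558−0.349) = ln(0.1599)/-0.2932 = -1.833/-0.2932 = 6.25 min.

6.25 min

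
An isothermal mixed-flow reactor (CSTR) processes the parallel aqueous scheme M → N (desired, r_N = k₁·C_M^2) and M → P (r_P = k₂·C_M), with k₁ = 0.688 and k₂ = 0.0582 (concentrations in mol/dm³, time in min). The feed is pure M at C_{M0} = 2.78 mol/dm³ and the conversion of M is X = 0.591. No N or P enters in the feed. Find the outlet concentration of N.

1.53 mol/dm³

Exit C_M = C_{M0}(1−X) = 2.78×0.409 = 1.137 mol/dm³.
A CSTR operates uniformly at the exit composition, giving r_N = 0.8895 and r_P = 0.06617 (each k·C_M^n at C_M = 1.137).
Fraction of consumed M going to N: r_N/(r_N+r_P) = 0.9308.
C_N = 0.9308·C_{M0}·X = 0.9308×2.78×0.591 = 1.53 mol/dm³.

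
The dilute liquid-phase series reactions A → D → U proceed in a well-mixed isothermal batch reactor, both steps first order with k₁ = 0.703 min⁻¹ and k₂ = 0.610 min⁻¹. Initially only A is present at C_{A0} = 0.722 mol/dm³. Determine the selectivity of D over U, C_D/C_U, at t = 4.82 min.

0.176

The intermediate concentration in a first-order A→B→C sequence is C_D = k₁C_{A0}(e^(−k₁t) − e^(−k₂t))/(k₂−k₁).
e^(−k₁t) = e^(−0.703×4.82) = e^(−3.388) = 0.03376; e^(−k₂t) = e^(−2.940) = 0.05286.
C_D = 0.703×0.722/(0.610−0.703) × (0.03376−0.05286) = (-5.458)×(-0.01909) = 0.1042 mol/dm³.
C_A = C_{A0}e^(−k₁t) = 0.02438 mol/dm³, so C_U = C_{A0}−C_A−C_D = 0.5934 mol/dm³; C_D/C_U = 0.176.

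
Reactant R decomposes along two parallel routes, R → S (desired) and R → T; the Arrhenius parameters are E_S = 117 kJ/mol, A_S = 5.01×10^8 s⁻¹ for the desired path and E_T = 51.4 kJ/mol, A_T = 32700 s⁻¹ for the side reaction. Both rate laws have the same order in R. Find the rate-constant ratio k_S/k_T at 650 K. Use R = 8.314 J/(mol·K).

Since both paths have the same order in R, the concentration cancels and S_{S/T} = k_S/k_T = (A_S/A_T)·exp[(E_T−E_S)/(RT)].
(E_T−E_S)/(RT) = (51.4−117)×10³/(8.314×650) = -65600/5404 = -12.14.
k_S/k_T = (5.01×10^8/32700)·exp(-12.14) = 15321 × 5.347×10^-6 = 0.0819.

0.0819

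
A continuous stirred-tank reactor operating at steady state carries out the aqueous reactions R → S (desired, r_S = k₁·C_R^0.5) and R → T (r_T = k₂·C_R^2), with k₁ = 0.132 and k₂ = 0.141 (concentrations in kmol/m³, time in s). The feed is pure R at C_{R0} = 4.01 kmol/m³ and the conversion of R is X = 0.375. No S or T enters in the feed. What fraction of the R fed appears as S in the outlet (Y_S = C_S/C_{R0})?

Exit C_R = C_{R0}(1−X) = 4.01×0.625 = 2.506 kmol/m³.
In a CSTR the entire volume is at exit conditions, so r_S = 0.132×2.506^0.5 = 0.2090 and r_T = 0.141×2.506^2 = 0.8857.
Fraction of consumed R going to S: r_S/(r_S+r_T) = 0.1909.
C_S = 0.1909·C_{R0}·X = 0.1909×4.01×0.375 = 0.287 kmol/m³; Y_S = C_S/C_{R0} = 0.0716.

0.0716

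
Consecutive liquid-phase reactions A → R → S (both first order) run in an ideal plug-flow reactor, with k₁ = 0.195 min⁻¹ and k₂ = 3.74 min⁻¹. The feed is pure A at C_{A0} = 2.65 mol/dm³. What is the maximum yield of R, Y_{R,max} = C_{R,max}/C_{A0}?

Evaluating C_R at τ_opt = ln(k₂/k₁)/(k₂−k₁) gives C_{R,max}/C_{A0} = (k₁/k₂)^[k₂/(k₂−k₁)].
= (0.195/3.74)^(3.74/(3.74−0.195)) = (0.05214)^(1.055) = 0.04432.

0.0443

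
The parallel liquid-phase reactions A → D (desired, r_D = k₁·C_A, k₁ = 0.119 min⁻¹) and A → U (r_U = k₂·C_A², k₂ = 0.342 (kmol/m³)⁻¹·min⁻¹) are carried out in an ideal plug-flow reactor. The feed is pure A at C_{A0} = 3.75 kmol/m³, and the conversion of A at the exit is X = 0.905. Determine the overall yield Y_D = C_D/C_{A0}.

0.163

C_A = C_{A0}(1−X) = 0.3562 kmol/m³.
Along a PFR/batch, dC_D/dC_A = −r_D/(r_D+r_U) = −k₁/(k₁+k₂·C_A).
Integrating from C_{A0} to C_A: C_D = (0.119/0.342)·ln[(0.119+0.342·3.75)/(0.119+0.342·0.356)] = 0.3480·ln(1.402/0.2408) = 0.6128 kmol/m³.
Y_D = C_D/C_{A0} = 0.6128/3.75 = 0.163.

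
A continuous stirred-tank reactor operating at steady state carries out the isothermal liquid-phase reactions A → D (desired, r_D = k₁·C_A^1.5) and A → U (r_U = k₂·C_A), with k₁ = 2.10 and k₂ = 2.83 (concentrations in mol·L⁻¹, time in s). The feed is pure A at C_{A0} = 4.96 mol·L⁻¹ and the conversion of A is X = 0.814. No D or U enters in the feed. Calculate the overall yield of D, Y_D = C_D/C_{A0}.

Exit C_A = C_{A0}(1−X) = 4.96×0.186 = 0.9226 mol·L⁻¹.
In a CSTR the entire volume is at exit conditions, so r_D = 2.10×0.9226^1.5 = 1.861 and r_U = 2.83×0.9226 = 2.611.
Fraction of consumed A going to D: r_D/(r_D+r_U) = 0.4161.
C_D = 0.4161·C_{A0}·X = 0.4161×4.96×0.814 = 1.68 mol·L⁻¹; Y_D = C_D/C_{A0} = 0.339.

0.339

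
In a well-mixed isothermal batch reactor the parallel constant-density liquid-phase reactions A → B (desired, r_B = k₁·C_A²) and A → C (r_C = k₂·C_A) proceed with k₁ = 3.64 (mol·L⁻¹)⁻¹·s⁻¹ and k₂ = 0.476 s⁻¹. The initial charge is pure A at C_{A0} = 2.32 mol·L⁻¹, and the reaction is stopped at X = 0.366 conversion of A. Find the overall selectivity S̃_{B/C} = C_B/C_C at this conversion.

C_A = C_{A0}(1−X) = 1.471 mol·L⁻¹.
Along a PFR/batch, dC_C/dC_A = −r_C/(r_B+r_C) = −k₂/(k₂+k₁·C_A).
Integrating from C_{A0} to C_A: C_C = (0.476/3.64)·ln[(0.476+3.64·2.32)/(0.476+3.64·1.47)] = 0.1308·ln(8.921/5.830) = 0.05563 mol·L⁻¹.
Then C_B = (C_{A0}−C_A) − C_C = 0.8491 − 0.05563 = 0.7935 mol·L⁻¹.
S̃_{B/C} = C_B/C_C = 0.7935/0.05563 = 14.3.

14.3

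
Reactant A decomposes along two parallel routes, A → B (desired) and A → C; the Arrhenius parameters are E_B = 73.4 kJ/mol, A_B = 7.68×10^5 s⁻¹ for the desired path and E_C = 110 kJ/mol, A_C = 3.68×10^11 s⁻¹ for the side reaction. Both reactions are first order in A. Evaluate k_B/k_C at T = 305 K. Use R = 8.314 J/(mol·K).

k_B/k_C = (A_B/A_C)·exp[−(E_B−E_C)/(RT)] = (A_B/A_C)·exp[(E_C−E_B)/(RT)].
(E_C−E_B)/(RT) = (110−73.4)×10³/(8.314×305) = 36600/2536 = 14.43.
k_B/k_C = (7.68×10^5/3.68×10^11)·exp(14.43) = 2.087×10^-6 × 1.855×10^6 = 3.87.

3.87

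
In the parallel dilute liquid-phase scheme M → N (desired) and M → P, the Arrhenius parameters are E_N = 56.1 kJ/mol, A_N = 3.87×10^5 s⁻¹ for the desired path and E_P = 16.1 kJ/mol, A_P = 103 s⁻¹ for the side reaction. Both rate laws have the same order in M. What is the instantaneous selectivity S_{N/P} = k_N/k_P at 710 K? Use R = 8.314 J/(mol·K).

4.29

With equal orders, S_{N/P} = k_N/k_P = (A_N/A_P)·exp[(E_P−E_N)/(RT)].
(E_P−E_N)/(RT) = (16.1−56.1)×10³/(8.314×710) = -40000/5903 = -6.776.
k_N/k_P = (3.87×10^5/103)·exp(-6.776) = 3757 × 0.001141 = 4.29.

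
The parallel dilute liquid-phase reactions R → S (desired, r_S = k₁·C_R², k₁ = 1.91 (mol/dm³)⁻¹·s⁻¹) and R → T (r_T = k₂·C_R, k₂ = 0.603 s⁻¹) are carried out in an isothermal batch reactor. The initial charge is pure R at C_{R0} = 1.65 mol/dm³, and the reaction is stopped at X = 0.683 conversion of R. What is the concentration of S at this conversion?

C_R = C_{R0}(1−X) = 0.5230 mol/dm³.
Along a PFR/batch, dC_T/dC_R = −r_T/(r_S+r_T) = −k₂/(k₂+k₁·C_R).
Integrating from C_{R0} to C_R: C_T = (0.603/1.91)·ln[(0.603+1.91·1.65)/(0.603+1.91·0.523)] = 0.3157·ln(3.754/1.602) = 0.2689 mol/dm³.
Then C_S = (C_{R0}−C_R) − C_T = 1.127 − 0.2689 = 0.8581 mol/dm³.

0.858 mol/dm³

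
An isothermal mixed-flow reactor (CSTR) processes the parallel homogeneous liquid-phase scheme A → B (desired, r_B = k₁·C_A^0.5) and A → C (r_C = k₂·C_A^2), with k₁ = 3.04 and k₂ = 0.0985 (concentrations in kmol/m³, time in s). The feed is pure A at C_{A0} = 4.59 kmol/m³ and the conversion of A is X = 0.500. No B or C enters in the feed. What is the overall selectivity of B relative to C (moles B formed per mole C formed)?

Exit C_A = C_{A0}(1−X) = 4.59×0.500 = 2.295 kmol/m³.
A CSTR operates uniformly at the exit composition, giving r_B = 4.605 and r_C = 0.5188 (each k·C_A^n at C_A = 2.295).
Overall selectivity = C_B/C_C = r_Bτ/(r_Cτ) = r_B/r_C = 8.88.

8.88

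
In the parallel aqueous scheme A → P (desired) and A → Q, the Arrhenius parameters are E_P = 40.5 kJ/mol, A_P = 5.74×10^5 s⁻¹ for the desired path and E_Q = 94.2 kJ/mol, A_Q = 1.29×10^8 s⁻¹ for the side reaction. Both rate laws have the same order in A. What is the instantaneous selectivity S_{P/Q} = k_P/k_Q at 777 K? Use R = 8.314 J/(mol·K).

18.1

With equal orders, S_{P/Q} = k_P/k_Q = (A_P/A_Q)·exp[(E_Q−E_P)/(RT)].
(E_Q−E_P)/(RT) = (94.2−40.5)×10³/(8.314×777) = 53700/6460 = 8.313.
k_P/k_Q = (5.74×10^5/1.29×10^8)·exp(8.313) = 0.004450 × 4075 = 18.1.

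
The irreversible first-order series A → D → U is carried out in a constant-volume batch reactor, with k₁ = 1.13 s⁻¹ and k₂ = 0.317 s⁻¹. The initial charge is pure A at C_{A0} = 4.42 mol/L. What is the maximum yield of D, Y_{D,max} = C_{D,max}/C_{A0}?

Evaluating C_D at t_opt = ln(k₂/k₁)/(k₂−k₁) gives C_{D,max}/C_{A0} = (k₁/k₂)^[k₂/(k₂−k₁)].
= (1.13/0.317)^(0.317/(0.317−1.13)) = (3.565)^(-0.3899) = 0.6092.

0.609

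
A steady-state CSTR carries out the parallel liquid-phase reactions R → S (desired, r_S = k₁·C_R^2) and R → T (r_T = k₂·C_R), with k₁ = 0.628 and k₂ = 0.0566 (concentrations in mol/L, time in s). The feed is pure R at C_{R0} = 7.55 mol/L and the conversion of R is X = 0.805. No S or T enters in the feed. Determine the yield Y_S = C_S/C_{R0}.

Exit C_R = C_{R0}(1−X) = 7.55×0.195 = 1.472 mol/L.
A CSTR operates uniformly at the exit composition, giving r_S = 1.361 and r_T = 0.08333 (each k·C_R^n at C_R = 1.472).
Fraction of consumed R going to S: r_S/(r_S+r_T) = 0.9423.
C_S = 0.9423·C_{R0}·X = 0.9423×7.55×0.805 = 5.73 mol/L; Y_S = C_S/C_{R0} = 0.759.

0.759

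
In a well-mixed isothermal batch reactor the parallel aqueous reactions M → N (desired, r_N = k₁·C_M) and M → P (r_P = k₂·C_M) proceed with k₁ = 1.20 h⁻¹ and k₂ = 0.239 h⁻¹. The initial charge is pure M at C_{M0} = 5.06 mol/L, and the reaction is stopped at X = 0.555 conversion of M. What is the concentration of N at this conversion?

C_M = C_{M0}(1−X) = 2.252 mol/L.
Both paths are first order in M, so the instantaneous fraction to N is constant: dC_N/d(−C_M) = k₁/(k₁+k₂) = 0.8339.
C_N = 0.8339·(C_{M0}−C_M) = 0.8339×2.808 = 2.34 mol/L.

2.34 mol/L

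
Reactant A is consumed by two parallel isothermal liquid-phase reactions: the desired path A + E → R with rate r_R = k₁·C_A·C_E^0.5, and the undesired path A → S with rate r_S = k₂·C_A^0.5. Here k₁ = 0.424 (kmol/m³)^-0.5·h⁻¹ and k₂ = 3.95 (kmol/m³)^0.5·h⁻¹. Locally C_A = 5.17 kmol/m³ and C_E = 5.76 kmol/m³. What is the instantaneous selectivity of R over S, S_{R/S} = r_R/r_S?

0.586

S_{R/S} = r_R/r_S = (k₁·C_A·C_E^0.5)/(k₂·C_A^0.5) = (k₁/k₂)·C_A^0.5·C_E^0.5.
= (0.424×5.170×5.760^0.5) / (3.95×5.170^0.5) = 5.261/8.981 = 0.586.
Since the desired path is higher order in A, keeping C_A high (PFR or concentrated feed) favours R.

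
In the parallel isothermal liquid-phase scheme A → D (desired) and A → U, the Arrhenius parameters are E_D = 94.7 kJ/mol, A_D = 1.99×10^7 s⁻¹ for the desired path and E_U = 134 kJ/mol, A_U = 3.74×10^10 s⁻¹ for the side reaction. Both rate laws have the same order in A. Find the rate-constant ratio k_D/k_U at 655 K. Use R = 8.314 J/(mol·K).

k_D/k_U = (A_D/A_U)·exp[−(E_D−E_U)/(RT)] = (A_D/A_U)·exp[(E_U−E_D)/(RT)].
(E_U−E_D)/(RT) = (134−94.7)×10³/(8.314×655) = 39300/5446 = 7.217.
k_D/k_U = (1.99×10^7/3.74×10^10)·exp(7.217) = 5.321×10^-4 × 1362 = 0.725.

0.725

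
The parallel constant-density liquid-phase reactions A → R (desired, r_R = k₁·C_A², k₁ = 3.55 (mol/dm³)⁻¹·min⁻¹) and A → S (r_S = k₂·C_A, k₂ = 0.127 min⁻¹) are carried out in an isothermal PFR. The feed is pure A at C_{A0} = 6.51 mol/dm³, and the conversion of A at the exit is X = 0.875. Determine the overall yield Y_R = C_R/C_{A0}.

0.864

C_A = C_{A0}(1−X) = 0.8137 mol/dm³.
Along a PFR/batch, dC_S/dC_A = −r_S/(r_R+r_S) = −k₂/(k₂+k₁·C_A).
Integrating from C_{A0} to C_A: C_S = (0.127/3.55)·ln[(0.127+3.55·6.51)/(0.127+3.55·0.814)] = 0.03577·ln(23.24/3.016) = 0.07305 mol/dm³.
Then C_R = (C_{A0}−C_A) − C_S = 5.696 − 0.07305 = 5.623 mol/dm³.
Y_R = C_R/C_{A0} = 5.623/6.51 = 0.864.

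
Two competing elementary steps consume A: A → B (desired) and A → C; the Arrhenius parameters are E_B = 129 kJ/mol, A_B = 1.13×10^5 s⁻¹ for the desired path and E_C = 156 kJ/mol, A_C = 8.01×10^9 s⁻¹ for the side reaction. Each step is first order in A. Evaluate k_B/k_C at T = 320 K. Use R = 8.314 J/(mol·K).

k_B/k_C = (A_B/A_C)·exp[−(E_B−E_C)/(RT)] = (A_B/A_C)·exp[(E_C−E_B)/(RT)].
(E_C−E_B)/(RT) = (156−129)×10³/(8.314×320) = 27000/2660 = 10.15.
k_B/k_C = (1.13×10^5/8.01×10^9)·exp(10.15) = 1.411×10^-5 × 25554 = 0.360.
Since E_B < E_C, lowering the temperature improves selectivity toward B.

0.360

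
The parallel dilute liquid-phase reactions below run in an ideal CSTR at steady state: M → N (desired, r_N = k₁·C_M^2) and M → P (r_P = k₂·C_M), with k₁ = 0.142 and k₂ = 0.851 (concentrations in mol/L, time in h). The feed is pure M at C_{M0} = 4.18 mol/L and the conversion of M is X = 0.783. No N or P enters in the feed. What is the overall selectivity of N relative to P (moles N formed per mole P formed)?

0.151

Exit C_M = C_{M0}(1−X) = 4.18×0.217 = 0.9071 mol/L.
In a CSTR the entire volume is at exit conditions, so r_N = 0.142×0.9071^2 = 0.1168 and r_P = 0.851×0.9071 = 0.7719.
Overall selectivity = C_N/C_P = r_Nτ/(r_Pτ) = r_N/r_P = 0.151.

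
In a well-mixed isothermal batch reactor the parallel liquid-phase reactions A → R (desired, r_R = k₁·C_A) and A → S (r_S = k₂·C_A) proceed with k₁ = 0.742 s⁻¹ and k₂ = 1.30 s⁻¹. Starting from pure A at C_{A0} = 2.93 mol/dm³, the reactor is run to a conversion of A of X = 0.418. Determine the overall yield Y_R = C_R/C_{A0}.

0.152

C_A = C_{A0}(1−X) = 1.705 mol/dm³.
Both paths are first order in A, so the instantaneous fraction to R is constant: dC_R/d(−C_A) = k₁/(k₁+k₂) = 0.3634.
C_R = 0.3634·(C_{A0}−C_A) = 0.3634×1.225 = 0.445 mol/dm³.
Y_R = C_R/C_{A0} = 0.4450/2.93 = 0.152.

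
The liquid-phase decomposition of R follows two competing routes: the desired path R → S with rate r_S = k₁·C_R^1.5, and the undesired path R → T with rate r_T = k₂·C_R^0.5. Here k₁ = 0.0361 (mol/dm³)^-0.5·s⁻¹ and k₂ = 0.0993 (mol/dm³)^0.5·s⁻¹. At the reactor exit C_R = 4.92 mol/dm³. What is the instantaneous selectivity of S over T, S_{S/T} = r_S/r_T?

1.79

S_{S/T} = r_S/r_T = (k₁·C_R^1.5)/(k₂·C_R^0.5) = (k₁/k₂)·C_R.
= (0.0361×4.920^1.5) / (0.0993×4.920^0.5) = 0.3940/0.2203 = 1.79.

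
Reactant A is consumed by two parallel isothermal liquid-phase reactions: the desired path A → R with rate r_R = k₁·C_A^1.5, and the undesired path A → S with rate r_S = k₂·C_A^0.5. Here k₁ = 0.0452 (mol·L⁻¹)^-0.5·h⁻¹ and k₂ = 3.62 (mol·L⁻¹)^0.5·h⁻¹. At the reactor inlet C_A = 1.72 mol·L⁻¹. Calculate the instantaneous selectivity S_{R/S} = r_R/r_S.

S_{R/S} = r_R/r_S = (k₁·C_A^1.5)/(k₂·C_A^0.5) = (k₁/k₂)·C_A.
= (0.0452×1.720^1.5) / (3.62×1.720^0.5) = 0.1020/4.748 = 0.0215.

0.0215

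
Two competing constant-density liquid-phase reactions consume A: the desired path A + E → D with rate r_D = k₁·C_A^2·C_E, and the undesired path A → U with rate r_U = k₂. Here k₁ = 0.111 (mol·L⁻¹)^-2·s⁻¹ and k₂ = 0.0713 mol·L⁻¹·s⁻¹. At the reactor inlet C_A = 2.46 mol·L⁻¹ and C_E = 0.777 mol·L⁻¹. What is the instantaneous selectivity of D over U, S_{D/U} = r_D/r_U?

7.32

S_{D/U} = r_D/r_U = (k₁·C_A^2·C_E)/(k₂) = (k₁/k₂)·C_A^2·C_E.
= (0.111×2.460^2×0.7770) / (0.0713) = 0.5219/0.07130 = 7.32.
Since the desired path is higher order in A, keeping C_A high (PFR or concentrated feed) favours D.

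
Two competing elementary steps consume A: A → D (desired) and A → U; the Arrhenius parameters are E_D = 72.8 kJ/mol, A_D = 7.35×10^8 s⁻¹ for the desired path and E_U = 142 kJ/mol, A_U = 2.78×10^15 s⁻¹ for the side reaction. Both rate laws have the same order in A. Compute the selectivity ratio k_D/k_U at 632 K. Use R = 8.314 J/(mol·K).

0.139

Since both paths have the same order in A, the concentration cancels and S_{D/U} = k_D/k_U = (A_D/A_U)·exp[(E_U−E_D)/(RT)].
(E_U−E_D)/(RT) = (142−72.8)×10³/(8.314×632) = 69200/5254 = 13.17.
k_D/k_U = (7.35×10^8/2.78×10^15)·exp(13.17) = 2.644×10^-7 × 5.243×10^5 = 0.139.
Since E_D < E_U, lowering the temperature improves selectivity toward D.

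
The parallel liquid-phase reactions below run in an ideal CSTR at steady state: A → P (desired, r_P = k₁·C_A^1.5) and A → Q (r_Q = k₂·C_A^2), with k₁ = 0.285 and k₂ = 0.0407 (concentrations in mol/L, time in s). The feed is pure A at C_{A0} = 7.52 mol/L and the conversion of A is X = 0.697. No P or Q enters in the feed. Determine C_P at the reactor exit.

Exit C_A = C_{A0}(1−X) = 7.52×0.303 = 2.279 mol/L.
In a CSTR the entire volume is at exit conditions, so r_P = 0.285×2.279^1.5 = 0.9802 and r_Q = 0.0407×2.279^2 = 0.2113.
Fraction of consumed A going to P: r_P/(r_P+r_Q) = 0.8227.
C_P = 0.8227·C_{A0}·X = 0.8227×7.52×0.697 = 4.31 mol/L.

4.31 mol/L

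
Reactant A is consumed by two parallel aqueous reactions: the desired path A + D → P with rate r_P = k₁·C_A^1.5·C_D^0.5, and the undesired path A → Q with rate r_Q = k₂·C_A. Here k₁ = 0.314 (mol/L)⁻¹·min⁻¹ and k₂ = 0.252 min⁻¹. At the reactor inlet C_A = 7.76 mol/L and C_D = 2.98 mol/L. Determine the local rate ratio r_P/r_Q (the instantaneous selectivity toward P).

S_{P/Q} = r_P/r_Q = (k₁·C_A^1.5·C_D^0.5)/(k₂·C_A) = (k₁/k₂)·C_A^0.5·C_D^0.5.
= (0.314×7.760^1.5×2.980^0.5) / (0.252×7.760) = 11.72/1.956 = 5.99.
Since the desired path is higher order in A, keeping C_A high (PFR or concentrated feed) favours P.

5.99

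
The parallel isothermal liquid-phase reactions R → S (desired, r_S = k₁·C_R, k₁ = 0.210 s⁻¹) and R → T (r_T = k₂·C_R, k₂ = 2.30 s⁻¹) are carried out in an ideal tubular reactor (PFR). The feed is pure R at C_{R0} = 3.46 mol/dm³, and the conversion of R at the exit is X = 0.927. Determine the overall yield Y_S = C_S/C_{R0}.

0.0776

C_R = C_{R0}(1−X) = 0.2526 mol/dm³.
Both paths are first order in R, so the instantaneous fraction to S is constant: dC_S/d(−C_R) = k₁/(k₁+k₂) = 0.08367.
C_S = 0.08367·(C_{R0}−C_R) = 0.08367×3.207 = 0.268 mol/dm³.
Y_S = C_S/C_{R0} = 0.2683/3.46 = 0.0776.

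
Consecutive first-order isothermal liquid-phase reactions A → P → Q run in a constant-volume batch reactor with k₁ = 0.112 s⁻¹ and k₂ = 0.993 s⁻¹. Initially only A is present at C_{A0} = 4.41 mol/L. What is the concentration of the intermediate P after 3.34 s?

0.365 mol/L

Solving the coupled first-order balances gives C_P(t) = [k₁/(k₂−k₁)]·C_{A0}·(e^(−k₁t) − e^(−k₂t)).
e^(−k₁t) = e^(−0.112×3.34) = e^(−0.3741) = 0.6879; e^(−k₂t) = e^(−3.317) = 0.03628.
C_P = 0.112×4.41/(0.993−0.112) × (0.6879−0.03628) = 0.5606×0.6516 = 0.3653 mol/L.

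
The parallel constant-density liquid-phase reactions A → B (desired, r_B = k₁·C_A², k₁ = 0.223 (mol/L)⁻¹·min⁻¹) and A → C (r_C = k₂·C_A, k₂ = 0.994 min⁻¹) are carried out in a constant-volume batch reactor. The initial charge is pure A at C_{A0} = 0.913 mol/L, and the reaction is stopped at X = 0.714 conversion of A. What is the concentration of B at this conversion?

0.0751 mol/L

C_A = C_{A0}(1−X) = 0.2611 mol/L.
Along a PFR/batch, dC_C/dC_A = −r_C/(r_B+r_C) = −k₂/(k₂+k₁·C_A).
Integrating from C_{A0} to C_A: C_C = (0.994/0.223)·ln[(0.994+0.223·0.913)/(0.994+0.223·0.261)] = 4.457·ln(1.198/1.052) = 0.5768 mol/L.
Then C_B = (C_{A0}−C_A) − C_C = 0.6519 − 0.5768 = 0.07506 mol/L.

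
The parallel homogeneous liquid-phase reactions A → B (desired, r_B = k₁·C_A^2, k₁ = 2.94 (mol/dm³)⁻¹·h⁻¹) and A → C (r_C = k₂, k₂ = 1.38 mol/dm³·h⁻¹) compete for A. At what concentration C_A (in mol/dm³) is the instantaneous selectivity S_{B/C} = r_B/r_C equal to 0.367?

0.415 mol/dm³

S_{B/C} = (k₁/k₂)·C_A^2 ⇒ C_A = (S·k₂/k₁)^(0.5).
= (0.367×1.38/2.94)^(0.5) = (0.1723)^(0.5) = 0.415 mol/dm³.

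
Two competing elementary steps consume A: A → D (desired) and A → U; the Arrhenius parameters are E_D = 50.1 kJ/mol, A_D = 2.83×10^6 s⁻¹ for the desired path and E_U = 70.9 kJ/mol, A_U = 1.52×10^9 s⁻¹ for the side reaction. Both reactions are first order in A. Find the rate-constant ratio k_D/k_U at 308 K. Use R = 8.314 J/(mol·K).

6.27

Since both paths have the same order in A, the concentration cancels and S_{D/U} = k_D/k_U = (A_D/A_U)·exp[(E_U−E_D)/(RT)].
(E_U−E_D)/(RT) = (70.9−50.1)×10³/(8.314×308) = 20800/2561 = 8.123.
k_D/k_U = (2.83×10^6/1.52×10^9)·exp(8.123) = 0.001862 × 3370 = 6.27.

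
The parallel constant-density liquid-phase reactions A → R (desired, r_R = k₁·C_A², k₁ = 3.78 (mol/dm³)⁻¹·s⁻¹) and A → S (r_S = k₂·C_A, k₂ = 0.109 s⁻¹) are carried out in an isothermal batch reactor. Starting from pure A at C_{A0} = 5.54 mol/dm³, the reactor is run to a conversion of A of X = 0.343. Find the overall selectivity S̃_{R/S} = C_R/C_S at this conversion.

157

C_A = C_{A0}(1−X) = 3.640 mol/dm³.
Along a PFR/batch, dC_S/dC_A = −r_S/(r_R+r_S) = −k₂/(k₂+k₁·C_A).
Integrating from C_{A0} to C_A: C_S = (0.109/3.78)·ln[(0.109+3.78·5.54)/(0.109+3.78·3.64)] = 0.02884·ln(21.05/13.87) = 0.01204 mol/dm³.
Then C_R = (C_{A0}−C_A) − C_S = 1.900 − 0.01204 = 1.888 mol/dm³.
S̃_{R/S} = C_R/C_S = 1.888/0.01204 = 157.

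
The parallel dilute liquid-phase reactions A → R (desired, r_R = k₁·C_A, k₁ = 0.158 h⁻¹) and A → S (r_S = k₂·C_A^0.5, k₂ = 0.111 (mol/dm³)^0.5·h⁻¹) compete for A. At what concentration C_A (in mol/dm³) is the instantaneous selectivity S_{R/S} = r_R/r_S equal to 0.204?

0.0205 mol/dm³

S_{R/S} = (k₁/k₂)·C_A^0.5 ⇒ C_A = (S·k₂/k₁)^(2).
= (0.204×0.111/0.158)^(2) = (0.1433)^(2) = 0.0205 mol/dm³.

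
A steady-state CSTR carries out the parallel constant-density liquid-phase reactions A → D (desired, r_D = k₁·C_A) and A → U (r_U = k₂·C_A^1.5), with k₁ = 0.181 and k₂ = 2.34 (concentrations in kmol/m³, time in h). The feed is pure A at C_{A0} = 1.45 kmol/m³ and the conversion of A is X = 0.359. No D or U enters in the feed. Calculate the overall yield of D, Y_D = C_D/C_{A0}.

Exit C_A = C_{A0}(1−X) = 1.45×0.641 = 0.9294 kmol/m³.
A CSTR operates uniformly at the exit composition, giving r_D = 0.1682 and r_U = 2.097 (each k·C_A^n at C_A = 0.9294).
Fraction of consumed A going to D: r_D/(r_D+r_U) = 0.07427.
C_D = 0.07427·C_{A0}·X = 0.07427×1.45×0.359 = 0.0387 kmol/m³; Y_D = C_D/C_{A0} = 0.0267.

0.0267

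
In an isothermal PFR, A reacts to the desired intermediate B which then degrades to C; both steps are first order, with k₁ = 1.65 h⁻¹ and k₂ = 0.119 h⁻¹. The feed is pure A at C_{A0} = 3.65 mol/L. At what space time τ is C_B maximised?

1.72 h

The intermediate peaks when r₁ = r₂, i.e. k₁e^(−k₁τ) = k₂e^(−k₂τ), giving τ_opt = ln(k₂/k₁)/(k₂−k₁).
= ln(0.119/1.65)/(0.119−1.65) = ln(0.07212)/-1.531 = -2.629/-1.531 = 1.72 h.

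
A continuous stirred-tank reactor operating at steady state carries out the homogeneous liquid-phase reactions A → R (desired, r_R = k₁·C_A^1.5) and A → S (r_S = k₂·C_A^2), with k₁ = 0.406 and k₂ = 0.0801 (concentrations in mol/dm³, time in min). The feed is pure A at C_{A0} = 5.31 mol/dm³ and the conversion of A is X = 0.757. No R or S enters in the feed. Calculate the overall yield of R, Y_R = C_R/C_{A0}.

Exit C_A = C_{A0}(1−X) = 5.31×0.243 = 1.290 mol/dm³.
A CSTR operates uniformly at the exit composition, giving r_R = 0.5951 and r_S = 0.1334 (each k·C_A^n at C_A = 1.290).
Fraction of consumed A going to R: r_R/(r_R+r_S) = 0.8169.
C_R = 0.8169·C_{A0}·X = 0.8169×5.31×0.757 = 3.28 mol/dm³; Y_R = C_R/C_{A0} = 0.618.

0.618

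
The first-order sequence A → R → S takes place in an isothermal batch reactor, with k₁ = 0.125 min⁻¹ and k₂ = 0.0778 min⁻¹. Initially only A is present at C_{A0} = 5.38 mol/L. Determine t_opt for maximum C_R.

For first-order series the maximum of C_R occurs at t_opt = ln(k₂/k₁)/(k₂−k₁).
= ln(0.0778/0.125)/(0.0778−0.125) = ln(0.6224)/-0.04720 = -0.4742/-0.04720 = 10.0 min.

10.0 min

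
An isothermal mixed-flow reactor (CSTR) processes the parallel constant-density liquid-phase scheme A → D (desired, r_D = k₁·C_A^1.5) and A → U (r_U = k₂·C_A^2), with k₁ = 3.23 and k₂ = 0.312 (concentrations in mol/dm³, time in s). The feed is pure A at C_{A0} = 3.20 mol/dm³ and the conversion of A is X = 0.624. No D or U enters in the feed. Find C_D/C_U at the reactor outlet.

Exit C_A = C_{A0}(1−X) = 3.20×0.376 = 1.203 mol/dm³.
Rates in a CSTR are evaluated at the outlet concentration: r_D = 3.23×1.203^1.5 = 4.263, r_U = 0.312×1.203^2 = 0.4517.
Overall selectivity = C_D/C_U = r_Dτ/(r_Uτ) = r_D/r_U = 9.44.

9.44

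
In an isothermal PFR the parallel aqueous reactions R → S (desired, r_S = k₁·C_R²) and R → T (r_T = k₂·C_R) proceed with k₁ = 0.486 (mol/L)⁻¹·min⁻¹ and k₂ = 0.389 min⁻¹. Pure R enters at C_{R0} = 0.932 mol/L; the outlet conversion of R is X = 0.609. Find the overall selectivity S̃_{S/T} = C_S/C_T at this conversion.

C_R = C_{R0}(1−X) = 0.3644 mol/L.
Along a PFR/batch, dC_T/dC_R = −r_T/(r_S+r_T) = −k₂/(k₂+k₁·C_R).
Integrating from C_{R0} to C_R: C_T = (0.389/0.486)·ln[(0.389+0.486·0.932)/(0.389+0.486·0.364)] = 0.8004·ln(0.8420/0.5661) = 0.3177 mol/L.
Then C_S = (C_{R0}−C_R) − C_T = 0.5676 − 0.3177 = 0.2499 mol/L.
S̃_{S/T} = C_S/C_T = 0.2499/0.3177 = 0.786.

0.786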